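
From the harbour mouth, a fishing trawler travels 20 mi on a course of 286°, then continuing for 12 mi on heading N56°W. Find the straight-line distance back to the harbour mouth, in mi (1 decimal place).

Leg 1 (286°, 20 mi): east 20 sin 286° = -19.23, north 20 cos 286° = 5.51
Leg 2 (N56°W, 12 mi): east 12 sin 304° = -9.95, north 12 cos 304° = 6.71
Net: -29.17 east, 12.22 north. Distance = √((-29.17)² + (12.22)²) = 31.631 mi.

31.6 mi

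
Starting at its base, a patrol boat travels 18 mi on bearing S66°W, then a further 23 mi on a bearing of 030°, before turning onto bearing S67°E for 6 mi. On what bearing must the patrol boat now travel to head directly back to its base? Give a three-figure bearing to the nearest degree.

Leg 1 (S66°W, 18 mi): east 18 sin 246° = -16.44, north 18 cos 246° = -7.32
Leg 2 (030°, 23 mi): east 23 sin 30° = 11.50, north 23 cos 30° = 19.92
Leg 3 (S67°E, 6 mi): east 6 sin 113° = 5.52, north 6 cos 113° = -2.34
Net displacement: 0.58 east, 10.25 north. Direction back to start is (-0.58, -10.25): bearing = atan2(-0.58, -10.25) mod 360° = 183.23° ≈ 183°.

183°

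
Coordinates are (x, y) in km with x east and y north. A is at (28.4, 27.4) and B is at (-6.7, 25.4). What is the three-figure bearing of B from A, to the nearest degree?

267°

Δeast = -6.7 − 28.4 = -35.10; Δnorth = 25.4 − 27.4 = -2.00.
Bearing = atan2(Δeast, Δnorth) mod 360° = 266.74° ≈ 267°.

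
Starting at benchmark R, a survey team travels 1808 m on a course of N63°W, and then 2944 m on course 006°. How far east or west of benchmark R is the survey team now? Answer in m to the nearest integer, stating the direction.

1303 m west

Leg 1 (N63°W, 1808 m): east 1808 sin 297° = -1610.94, north 1808 cos 297° = 820.81
Leg 2 (006°, 2944 m): east 2944 sin 6° = 307.73, north 2944 cos 6° = 2927.87
Net east component: -1303.21 m.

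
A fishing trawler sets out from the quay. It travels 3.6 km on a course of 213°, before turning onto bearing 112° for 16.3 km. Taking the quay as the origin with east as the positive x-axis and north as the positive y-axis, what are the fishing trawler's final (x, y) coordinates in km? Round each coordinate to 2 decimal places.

Leg 1 (213°, 3.6 km): east 3.6 sin 213° = -1.96, north 3.6 cos 213° = -3.02
Leg 2 (112°, 16.3 km): east 16.3 sin 112° = 15.11, north 16.3 cos 112° = -6.11
Summing: 13.15 km east, -9.13 km north → (13.15, -9.13).

(13.15, -9.13)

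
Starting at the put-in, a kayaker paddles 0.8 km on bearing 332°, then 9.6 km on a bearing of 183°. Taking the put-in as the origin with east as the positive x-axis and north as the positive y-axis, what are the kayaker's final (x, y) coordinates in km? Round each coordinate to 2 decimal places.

Leg 1 (332°, 0.8 km): east 0.8 sin 332° = -0.38, north 0.8 cos 332° = 0.71
Leg 2 (183°, 9.6 km): east 9.6 sin 183° = -0.50, north 9.6 cos 183° = -9.59
Summing: -0.88 km east, -8.88 km north → (-0.88, -8.88).

(-0.88, -8.88)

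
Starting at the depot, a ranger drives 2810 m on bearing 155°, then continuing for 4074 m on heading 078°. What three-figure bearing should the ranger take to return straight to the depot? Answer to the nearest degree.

288°

Leg 1 (155°, 2810 m): east 2810 sin 155° = 1187.56, north 2810 cos 155° = -2546.72
Leg 2 (078°, 4074 m): east 4074 sin 78° = 3984.97, north 4074 cos 78° = 847.03
Net displacement: 5172.53 east, -1699.69 north. Direction back to start is (-5172.53, 1699.69): bearing = atan2(-5172.53, 1699.69) mod 360° = 288.19° ≈ 288°.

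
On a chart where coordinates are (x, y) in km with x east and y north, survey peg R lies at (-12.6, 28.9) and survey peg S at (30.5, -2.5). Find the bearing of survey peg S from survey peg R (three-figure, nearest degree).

Δeast = 30.5 − -12.6 = 43.10; Δnorth = -2.5 − 28.9 = -31.40.
Bearing = atan2(Δeast, Δnorth) mod 360° = 126.07° ≈ 126°.

126°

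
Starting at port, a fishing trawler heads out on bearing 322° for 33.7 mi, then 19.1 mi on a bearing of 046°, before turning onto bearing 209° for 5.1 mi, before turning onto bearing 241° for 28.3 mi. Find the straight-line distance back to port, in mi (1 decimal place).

40.5 mi

Leg 1 (322°, 33.7 mi): east 33.7 sin 322° = -20.75, north 33.7 cos 322° = 26.56
Leg 2 (046°, 19.1 mi): east 19.1 sin 46° = 13.74, north 19.1 cos 46° = 13.27
Leg 3 (209°, 5.1 mi): east 5.1 sin 209° = -2.47, north 5.1 cos 209° = -4.46
Leg 4 (241°, 28.3 mi): east 28.3 sin 241° = -24.75, north 28.3 cos 241° = -13.72
Net: -34.23 east, 21.64 north. Distance = √((-34.23)² + (21.64)²) = 40.501 mi.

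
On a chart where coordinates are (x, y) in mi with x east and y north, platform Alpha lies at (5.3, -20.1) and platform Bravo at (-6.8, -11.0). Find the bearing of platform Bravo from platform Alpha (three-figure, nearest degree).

Δeast = -6.8 − 5.3 = -12.10; Δnorth = -11.0 − -20.1 = 9.10.
Bearing = atan2(Δeast, Δnorth) mod 360° = 306.95° ≈ 307°.

307°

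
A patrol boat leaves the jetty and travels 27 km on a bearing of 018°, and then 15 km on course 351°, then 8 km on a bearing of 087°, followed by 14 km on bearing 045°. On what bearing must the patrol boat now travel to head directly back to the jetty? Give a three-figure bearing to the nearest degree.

Leg 1 (018°, 27 km): east 27 sin 18° = 8.34, north 27 cos 18° = 25.68
Leg 2 (351°, 15 km): east 15 sin 351° = -2.35, north 15 cos 351° = 14.82
Leg 3 (087°, 8 km): east 8 sin 87° = 7.99, north 8 cos 87° = 0.42
Leg 4 (045°, 14 km): east 14 sin 45° = 9.90, north 14 cos 45° = 9.90
Net displacement: 23.89 east, 50.81 north. Direction back to start is (-23.89, -50.81): bearing = atan2(-23.89, -50.81) mod 360° = 205.18° ≈ 205°.

205°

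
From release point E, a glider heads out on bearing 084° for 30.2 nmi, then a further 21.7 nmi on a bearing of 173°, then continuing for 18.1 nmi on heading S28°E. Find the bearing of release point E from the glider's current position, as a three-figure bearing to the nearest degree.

Leg 1 (084°, 30.2 nmi): east 30.2 sin 84° = 30.03, north 30.2 cos 84° = 3.16
Leg 2 (173°, 21.7 nmi): east 21.7 sin 173° = 2.64, north 21.7 cos 173° = -21.54
Leg 3 (S28°E, 18.1 nmi): east 18.1 sin 152° = 8.50, north 18.1 cos 152° = -15.98
Net displacement: 41.18 east, -34.36 north. Direction back to start is (-41.18, 34.36): bearing = atan2(-41.18, 34.36) mod 360° = 309.85° ≈ 310°.

310°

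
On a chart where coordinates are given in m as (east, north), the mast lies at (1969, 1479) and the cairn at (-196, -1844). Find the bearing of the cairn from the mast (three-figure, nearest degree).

Δeast = -196 − 1969 = -2165.00; Δnorth = -1844 − 1479 = -3323.00.
Bearing = atan2(Δeast, Δnorth) mod 360° = 213.09° ≈ 213°.

213°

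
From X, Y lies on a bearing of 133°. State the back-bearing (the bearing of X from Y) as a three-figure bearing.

313°

Back-bearing = 133° + 180° = 313°.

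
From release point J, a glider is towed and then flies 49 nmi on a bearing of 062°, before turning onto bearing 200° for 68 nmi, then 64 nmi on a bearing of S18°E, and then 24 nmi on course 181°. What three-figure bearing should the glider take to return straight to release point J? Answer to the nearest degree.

343°

Leg 1 (062°, 49 nmi): east 49 sin 62° = 43.26, north 49 cos 62° = 23.00
Leg 2 (200°, 68 nmi): east 68 sin 200° = -23.26, north 68 cos 200° = -63.90
Leg 3 (S18°E, 64 nmi): east 64 sin 162° = 19.78, north 64 cos 162° = -60.87
Leg 4 (181°, 24 nmi): east 24 sin 181° = -0.42, north 24 cos 181° = -24.00
Net displacement: 39.37 east, -125.76 north. Direction back to start is (-39.37, 125.76): bearing = atan2(-39.37, 125.76) mod 360° = 342.62° ≈ 343°.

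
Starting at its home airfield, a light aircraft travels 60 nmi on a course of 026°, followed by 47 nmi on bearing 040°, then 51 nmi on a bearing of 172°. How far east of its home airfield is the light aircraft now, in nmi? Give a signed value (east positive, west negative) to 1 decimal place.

Leg 1 (026°, 60 nmi): east 60 sin 26° = 26.30, north 60 cos 26° = 53.93
Leg 2 (040°, 47 nmi): east 47 sin 40° = 30.21, north 47 cos 40° = 36.00
Leg 3 (172°, 51 nmi): east 51 sin 172° = 7.10, north 51 cos 172° = -50.50
Net east component: 63.61 nmi.

63.6 nmi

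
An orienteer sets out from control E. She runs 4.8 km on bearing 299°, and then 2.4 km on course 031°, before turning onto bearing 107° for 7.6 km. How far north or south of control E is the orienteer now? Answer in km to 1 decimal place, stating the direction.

Leg 1 (299°, 4.8 km): east 4.8 sin 299° = -4.20, north 4.8 cos 299° = 2.33
Leg 2 (031°, 2.4 km): east 2.4 sin 31° = 1.24, north 2.4 cos 31° = 2.06
Leg 3 (107°, 7.6 km): east 7.6 sin 107° = 7.27, north 7.6 cos 107° = -2.22
Net north component: 2.16 km.

2.2 km north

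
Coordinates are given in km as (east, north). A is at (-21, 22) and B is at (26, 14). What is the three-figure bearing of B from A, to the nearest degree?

100°

Δeast = 26 − -21 = 47.00; Δnorth = 14 − 22 = -8.00.
Bearing = atan2(Δeast, Δnorth) mod 360° = 99.66° ≈ 100°.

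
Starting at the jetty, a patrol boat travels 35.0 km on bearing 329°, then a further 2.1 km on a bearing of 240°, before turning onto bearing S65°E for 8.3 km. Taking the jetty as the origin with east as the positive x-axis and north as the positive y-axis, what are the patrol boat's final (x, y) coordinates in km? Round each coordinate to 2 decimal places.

Leg 1 (329°, 35.0 km): east 35.0 sin 329° = -18.03, north 35.0 cos 329° = 30.00
Leg 2 (240°, 2.1 km): east 2.1 sin 240° = -1.82, north 2.1 cos 240° = -1.05
Leg 3 (S65°E, 8.3 km): east 8.3 sin 115° = 7.52, north 8.3 cos 115° = -3.51
Summing: -12.32 km east, 25.44 km north → (-12.32, 25.44).

(-12.32, 25.44)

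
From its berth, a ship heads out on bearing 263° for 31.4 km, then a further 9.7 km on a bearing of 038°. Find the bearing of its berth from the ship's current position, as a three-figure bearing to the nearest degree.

099°

Leg 1 (263°, 31.4 km): east 31.4 sin 263° = -31.17, north 31.4 cos 263° = -3.83
Leg 2 (038°, 9.7 km): east 9.7 sin 38° = 5.97, north 9.7 cos 38° = 7.64
Net displacement: -25.19 east, 3.82 north. Direction back to start is (25.19, -3.82): bearing = atan2(25.19, -3.82) mod 360° = 98.62° ≈ 099°.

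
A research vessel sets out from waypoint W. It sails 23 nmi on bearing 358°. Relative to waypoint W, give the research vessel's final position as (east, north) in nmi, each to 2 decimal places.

(-0.80, 22.99)

Leg 1 (358°, 23 nmi): east 23 sin 358° = -0.80, north 23 cos 358° = 22.99
Summing: -0.80 nmi east, 22.99 nmi north → (-0.80, 22.99).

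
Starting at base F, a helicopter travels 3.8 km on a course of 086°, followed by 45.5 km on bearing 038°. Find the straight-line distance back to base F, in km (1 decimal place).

Leg 1 (086°, 3.8 km): east 3.8 sin 86° = 3.79, north 3.8 cos 86° = 0.27
Leg 2 (038°, 45.5 km): east 45.5 sin 38° = 28.01, north 45.5 cos 38° = 35.85
Net: 31.80 east, 36.12 north. Distance = √((31.80)² + (36.12)²) = 48.126 km.

48.1 km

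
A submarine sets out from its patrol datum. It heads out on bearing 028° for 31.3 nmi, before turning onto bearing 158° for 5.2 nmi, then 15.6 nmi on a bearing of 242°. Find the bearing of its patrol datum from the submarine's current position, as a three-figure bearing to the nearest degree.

190°

Leg 1 (028°, 31.3 nmi): east 31.3 sin 28° = 14.69, north 31.3 cos 28° = 27.64
Leg 2 (158°, 5.2 nmi): east 5.2 sin 158° = 1.95, north 5.2 cos 158° = -4.82
Leg 3 (242°, 15.6 nmi): east 15.6 sin 242° = -13.77, north 15.6 cos 242° = -7.32
Net displacement: 2.87 east, 15.49 north. Direction back to start is (-2.87, -15.49): bearing = atan2(-2.87, -15.49) mod 360° = 190.49° ≈ 190°.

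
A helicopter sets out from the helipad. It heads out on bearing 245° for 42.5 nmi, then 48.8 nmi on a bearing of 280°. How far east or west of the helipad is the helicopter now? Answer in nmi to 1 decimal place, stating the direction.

86.6 nmi west

Leg 1 (245°, 42.5 nmi): east 42.5 sin 245° = -38.52, north 42.5 cos 245° = -17.96
Leg 2 (280°, 48.8 nmi): east 48.8 sin 280° = -48.06, north 48.8 cos 280° = 8.47
Net east component: -86.58 nmi.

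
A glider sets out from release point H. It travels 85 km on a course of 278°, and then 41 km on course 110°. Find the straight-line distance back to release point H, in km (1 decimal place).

Leg 1 (278°, 85 km): east 85 sin 278° = -84.17, north 85 cos 278° = 11.83
Leg 2 (110°, 41 km): east 41 sin 110° = 38.53, north 41 cos 110° = -14.02
Net: -45.65 east, -2.19 north. Distance = √((-45.65)² + (-2.19)²) = 45.698 km.

45.7 km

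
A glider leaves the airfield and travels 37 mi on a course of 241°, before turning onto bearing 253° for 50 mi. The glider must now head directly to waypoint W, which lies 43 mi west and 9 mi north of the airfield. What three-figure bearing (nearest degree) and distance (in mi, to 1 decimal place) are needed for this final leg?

042°, 55.8 mi

Leg 1 (241°, 37 mi): east 37 sin 241° = -32.36, north 37 cos 241° = -17.94
Leg 2 (253°, 50 mi): east 50 sin 253° = -47.82, north 50 cos 253° = -14.62
Current position: (-80.18, -32.56). Target: (-43, 9). Remaining: Δeast = 37.18, Δnorth = 41.56.
Bearing = atan2(37.18, 41.56) mod 360° = 41.82°; distance = √((37.18)² + (41.56)²) = 55.759 mi.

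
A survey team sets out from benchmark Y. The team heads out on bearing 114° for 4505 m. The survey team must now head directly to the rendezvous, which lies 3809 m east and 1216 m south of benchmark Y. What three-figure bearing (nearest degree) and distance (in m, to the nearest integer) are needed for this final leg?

334°, 688 m

Leg 1 (114°, 4505 m): east 4505 sin 114° = 4115.52, north 4505 cos 114° = -1832.35
Current position: (4115.52, -1832.35). Target: (3809, -1216). Remaining: Δeast = -306.52, Δnorth = 616.35.
Bearing = atan2(-306.52, 616.35) mod 360° = 333.56°; distance = √((-306.52)² + (616.35)²) = 688.361 m.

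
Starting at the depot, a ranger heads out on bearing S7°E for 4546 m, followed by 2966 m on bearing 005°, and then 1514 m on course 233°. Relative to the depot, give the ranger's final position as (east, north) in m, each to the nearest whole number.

(-397, -2469)

Leg 1 (S7°E, 4546 m): east 4546 sin 173° = 554.02, north 4546 cos 173° = -4512.11
Leg 2 (005°, 2966 m): east 2966 sin 5° = 258.50, north 2966 cos 5° = 2954.71
Leg 3 (233°, 1514 m): east 1514 sin 233° = -1209.13, north 1514 cos 233° = -911.15
Summing: -396.61 m east, -2468.55 m north → (-397, -2469).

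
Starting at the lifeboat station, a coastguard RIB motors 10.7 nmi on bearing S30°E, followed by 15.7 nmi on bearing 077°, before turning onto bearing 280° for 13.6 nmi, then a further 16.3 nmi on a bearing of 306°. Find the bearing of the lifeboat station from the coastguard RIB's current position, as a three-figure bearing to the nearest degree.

136°

Leg 1 (S30°E, 10.7 nmi): east 10.7 sin 150° = 5.35, north 10.7 cos 150° = -9.27
Leg 2 (077°, 15.7 nmi): east 15.7 sin 77° = 15.30, north 15.7 cos 77° = 3.53
Leg 3 (280°, 13.6 nmi): east 13.6 sin 280° = -13.39, north 13.6 cos 280° = 2.36
Leg 4 (306°, 16.3 nmi): east 16.3 sin 306° = -13.19, north 16.3 cos 306° = 9.58
Net displacement: -5.93 east, 6.21 north. Direction back to start is (5.93, -6.21): bearing = atan2(5.93, -6.21) mod 360° = 136.30° ≈ 136°.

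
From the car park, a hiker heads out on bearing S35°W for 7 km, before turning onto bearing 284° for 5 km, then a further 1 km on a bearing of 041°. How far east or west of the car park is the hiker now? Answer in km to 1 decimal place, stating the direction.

8.2 km west

Leg 1 (S35°W, 7 km): east 7 sin 215° = -4.02, north 7 cos 215° = -5.73
Leg 2 (284°, 5 km): east 5 sin 284° = -4.85, north 5 cos 284° = 1.21
Leg 3 (041°, 1 km): east 1 sin 41° = 0.66, north 1 cos 41° = 0.75
Net east component: -8.21 km.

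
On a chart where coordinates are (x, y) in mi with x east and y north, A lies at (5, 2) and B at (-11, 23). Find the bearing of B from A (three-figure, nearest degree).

Δeast = -11 − 5 = -16.00; Δnorth = 23 − 2 = 21.00.
Bearing = atan2(Δeast, Δnorth) mod 360° = 322.70° ≈ 323°.

323°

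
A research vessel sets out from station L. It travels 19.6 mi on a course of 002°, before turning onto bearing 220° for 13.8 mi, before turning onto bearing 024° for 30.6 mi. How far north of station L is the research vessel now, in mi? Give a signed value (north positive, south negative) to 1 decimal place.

Leg 1 (002°, 19.6 mi): east 19.6 sin 2° = 0.68, north 19.6 cos 2° = 19.59
Leg 2 (220°, 13.8 mi): east 13.8 sin 220° = -8.87, north 13.8 cos 220° = -10.57
Leg 3 (024°, 30.6 mi): east 30.6 sin 24° = 12.45, north 30.6 cos 24° = 27.95
Net north component: 36.97 mi.

37.0 mi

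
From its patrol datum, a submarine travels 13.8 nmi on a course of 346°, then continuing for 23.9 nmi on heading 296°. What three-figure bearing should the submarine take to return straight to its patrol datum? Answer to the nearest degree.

134°

Leg 1 (346°, 13.8 nmi): east 13.8 sin 346° = -3.34, north 13.8 cos 346° = 13.39
Leg 2 (296°, 23.9 nmi): east 23.9 sin 296° = -21.48, north 23.9 cos 296° = 10.48
Net displacement: -24.82 east, 23.87 north. Direction back to start is (24.82, -23.87): bearing = atan2(24.82, -23.87) mod 360° = 133.88° ≈ 134°.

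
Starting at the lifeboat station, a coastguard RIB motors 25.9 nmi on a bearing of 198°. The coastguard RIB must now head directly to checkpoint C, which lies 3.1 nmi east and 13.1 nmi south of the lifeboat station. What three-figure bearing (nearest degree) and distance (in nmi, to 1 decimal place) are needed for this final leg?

Leg 1 (198°, 25.9 nmi): east 25.9 sin 198° = -8.00, north 25.9 cos 198° = -24.63
Current position: (-8.00, -24.63). Target: (3.1, -13.1). Remaining: Δeast = 11.10, Δnorth = 11.53.
Bearing = atan2(11.10, 11.53) mod 360° = 43.91°; distance = √((11.10)² + (11.53)²) = 16.009 nmi.

044°, 16.0 nmi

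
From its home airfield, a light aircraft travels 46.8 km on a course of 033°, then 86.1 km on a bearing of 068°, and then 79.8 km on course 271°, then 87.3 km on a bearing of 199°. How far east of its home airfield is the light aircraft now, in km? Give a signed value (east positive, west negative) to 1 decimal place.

Leg 1 (033°, 46.8 km): east 46.8 sin 33° = 25.49, north 46.8 cos 33° = 39.25
Leg 2 (068°, 86.1 km): east 86.1 sin 68° = 79.83, north 86.1 cos 68° = 32.25
Leg 3 (271°, 79.8 km): east 79.8 sin 271° = -79.79, north 79.8 cos 271° = 1.39
Leg 4 (199°, 87.3 km): east 87.3 sin 199° = -28.42, north 87.3 cos 199° = -82.54
Net east component: -2.89 km.

-2.9 km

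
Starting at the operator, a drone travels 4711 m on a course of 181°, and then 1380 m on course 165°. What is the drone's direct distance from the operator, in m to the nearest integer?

6050 m

Leg 1 (181°, 4711 m): east 4711 sin 181° = -82.22, north 4711 cos 181° = -4710.28
Leg 2 (165°, 1380 m): east 1380 sin 165° = 357.17, north 1380 cos 165° = -1332.98
Net: 274.95 east, -6043.26 north. Distance = √((274.95)² + (-6043.26)²) = 6049.512 m.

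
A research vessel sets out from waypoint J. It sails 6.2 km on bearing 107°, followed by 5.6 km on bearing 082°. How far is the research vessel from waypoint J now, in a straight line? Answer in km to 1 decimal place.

Leg 1 (107°, 6.2 km): east 6.2 sin 107° = 5.93, north 6.2 cos 107° = -1.81
Leg 2 (082°, 5.6 km): east 5.6 sin 82° = 5.55, north 5.6 cos 82° = 0.78
Net: 11.47 east, -1.03 north. Distance = √((11.47)² + (-1.03)²) = 11.521 km.

11.5 km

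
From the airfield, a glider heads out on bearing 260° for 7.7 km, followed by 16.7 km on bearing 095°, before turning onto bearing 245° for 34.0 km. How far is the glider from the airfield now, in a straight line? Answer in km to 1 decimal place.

27.7 km

Leg 1 (260°, 7.7 km): east 7.7 sin 260° = -7.58, north 7.7 cos 260° = -1.34
Leg 2 (095°, 16.7 km): east 16.7 sin 95° = 16.64, north 16.7 cos 95° = -1.46
Leg 3 (245°, 34.0 km): east 34.0 sin 245° = -30.81, north 34.0 cos 245° = -14.37
Net: -21.76 east, -17.16 north. Distance = √((-21.76)² + (-17.16)²) = 27.714 km.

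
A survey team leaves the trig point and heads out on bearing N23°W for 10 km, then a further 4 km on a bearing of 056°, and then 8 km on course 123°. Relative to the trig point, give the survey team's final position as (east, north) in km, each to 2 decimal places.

(6.12, 7.08)

Leg 1 (N23°W, 10 km): east 10 sin 337° = -3.91, north 10 cos 337° = 9.21
Leg 2 (056°, 4 km): east 4 sin 56° = 3.32, north 4 cos 56° = 2.24
Leg 3 (123°, 8 km): east 8 sin 123° = 6.71, north 8 cos 123° = -4.36
Summing: 6.12 km east, 7.08 km north → (6.12, 7.08).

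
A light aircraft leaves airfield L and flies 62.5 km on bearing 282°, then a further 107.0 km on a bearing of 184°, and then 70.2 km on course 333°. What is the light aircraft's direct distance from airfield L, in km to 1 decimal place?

Leg 1 (282°, 62.5 km): east 62.5 sin 282° = -61.13, north 62.5 cos 282° = 12.99
Leg 2 (184°, 107.0 km): east 107.0 sin 184° = -7.46, north 107.0 cos 184° = -106.74
Leg 3 (333°, 70.2 km): east 70.2 sin 333° = -31.87, north 70.2 cos 333° = 62.55
Net: -100.47 east, -31.20 north. Distance = √((-100.47)² + (-31.20)²) = 105.200 km.

105.2 km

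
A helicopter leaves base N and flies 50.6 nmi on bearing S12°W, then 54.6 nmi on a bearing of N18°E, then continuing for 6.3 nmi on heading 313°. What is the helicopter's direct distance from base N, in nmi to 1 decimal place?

7.0 nmi

Leg 1 (S12°W, 50.6 nmi): east 50.6 sin 192° = -10.52, north 50.6 cos 192° = -49.49
Leg 2 (N18°E, 54.6 nmi): east 54.6 sin 18° = 16.87, north 54.6 cos 18° = 51.93
Leg 3 (313°, 6.3 nmi): east 6.3 sin 313° = -4.61, north 6.3 cos 313° = 4.30
Net: 1.74 east, 6.73 north. Distance = √((1.74)² + (6.73)²) = 6.952 nmi.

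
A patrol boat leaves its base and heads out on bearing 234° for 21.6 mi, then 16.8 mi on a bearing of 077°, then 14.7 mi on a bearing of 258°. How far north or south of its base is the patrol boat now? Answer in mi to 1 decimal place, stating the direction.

Leg 1 (234°, 21.6 mi): east 21.6 sin 234° = -17.47, north 21.6 cos 234° = -12.70
Leg 2 (077°, 16.8 mi): east 16.8 sin 77° = 16.37, north 16.8 cos 77° = 3.78
Leg 3 (258°, 14.7 mi): east 14.7 sin 258° = -14.38, north 14.7 cos 258° = -3.06
Net north component: -11.97 mi.

12.0 mi south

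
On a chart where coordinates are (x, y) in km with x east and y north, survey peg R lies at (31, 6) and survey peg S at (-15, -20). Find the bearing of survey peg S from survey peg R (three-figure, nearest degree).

Δeast = -15 − 31 = -46.00; Δnorth = -20 − 6 = -26.00.
Bearing = atan2(Δeast, Δnorth) mod 360° = 240.52° ≈ 241°.

241°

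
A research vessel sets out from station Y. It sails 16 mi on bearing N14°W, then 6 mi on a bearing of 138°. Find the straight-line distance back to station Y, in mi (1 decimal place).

Leg 1 (N14°W, 16 mi): east 16 sin 346° = -3.87, north 16 cos 346° = 15.52
Leg 2 (138°, 6 mi): east 6 sin 138° = 4.01, north 6 cos 138° = -4.46
Net: 0.14 east, 11.07 north. Distance = √((0.14)² + (11.07)²) = 11.067 mi.

11.1 mi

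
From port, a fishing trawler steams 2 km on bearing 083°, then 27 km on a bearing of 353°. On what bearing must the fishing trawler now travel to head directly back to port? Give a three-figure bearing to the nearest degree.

Leg 1 (083°, 2 km): east 2 sin 83° = 1.99, north 2 cos 83° = 0.24
Leg 2 (353°, 27 km): east 27 sin 353° = -3.29, north 27 cos 353° = 26.80
Net displacement: -1.31 east, 27.04 north. Direction back to start is (1.31, -27.04): bearing = atan2(1.31, -27.04) mod 360° = 177.24° ≈ 177°.

177°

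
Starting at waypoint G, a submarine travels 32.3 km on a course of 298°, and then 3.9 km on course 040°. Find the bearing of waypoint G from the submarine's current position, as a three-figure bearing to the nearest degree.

Leg 1 (298°, 32.3 km): east 32.3 sin 298° = -28.52, north 32.3 cos 298° = 15.16
Leg 2 (040°, 3.9 km): east 3.9 sin 40° = 2.51, north 3.9 cos 40° = 2.99
Net displacement: -26.01 east, 18.15 north. Direction back to start is (26.01, -18.15): bearing = atan2(26.01, -18.15) mod 360° = 124.91° ≈ 125°.

125°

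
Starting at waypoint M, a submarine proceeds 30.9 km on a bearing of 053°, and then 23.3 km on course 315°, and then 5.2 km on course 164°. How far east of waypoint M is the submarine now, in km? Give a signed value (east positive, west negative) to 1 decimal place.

Leg 1 (053°, 30.9 km): east 30.9 sin 53° = 24.68, north 30.9 cos 53° = 18.60
Leg 2 (315°, 23.3 km): east 23.3 sin 315° = -16.48, north 23.3 cos 315° = 16.48
Leg 3 (164°, 5.2 km): east 5.2 sin 164° = 1.43, north 5.2 cos 164° = -5.00
Net east component: 9.64 km.

9.6 km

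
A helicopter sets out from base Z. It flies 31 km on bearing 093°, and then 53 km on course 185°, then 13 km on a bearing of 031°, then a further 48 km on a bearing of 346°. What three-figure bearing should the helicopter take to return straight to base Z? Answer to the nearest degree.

261°

Leg 1 (093°, 31 km): east 31 sin 93° = 30.96, north 31 cos 93° = -1.62
Leg 2 (185°, 53 km): east 53 sin 185° = -4.62, north 53 cos 185° = -52.80
Leg 3 (031°, 13 km): east 13 sin 31° = 6.70, north 13 cos 31° = 11.14
Leg 4 (346°, 48 km): east 48 sin 346° = -11.61, north 48 cos 346° = 46.57
Net displacement: 21.42 east, 3.30 north. Direction back to start is (-21.42, -3.30): bearing = atan2(-21.42, -3.30) mod 360° = 261.25° ≈ 261°.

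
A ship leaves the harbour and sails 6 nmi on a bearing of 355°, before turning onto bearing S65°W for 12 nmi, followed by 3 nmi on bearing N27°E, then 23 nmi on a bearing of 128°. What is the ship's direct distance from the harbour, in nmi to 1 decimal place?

13.3 nmi

Leg 1 (355°, 6 nmi): east 6 sin 355° = -0.52, north 6 cos 355° = 5.98
Leg 2 (S65°W, 12 nmi): east 12 sin 245° = -10.88, north 12 cos 245° = -5.07
Leg 3 (N27°E, 3 nmi): east 3 sin 27° = 1.36, north 3 cos 27° = 2.67
Leg 4 (128°, 23 nmi): east 23 sin 128° = 18.12, north 23 cos 128° = -14.16
Net: 8.09 east, -10.58 north. Distance = √((8.09)² + (-10.58)²) = 13.318 nmi.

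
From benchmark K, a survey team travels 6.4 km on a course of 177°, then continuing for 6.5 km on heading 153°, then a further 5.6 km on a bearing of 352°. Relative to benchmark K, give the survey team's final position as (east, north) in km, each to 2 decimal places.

Leg 1 (177°, 6.4 km): east 6.4 sin 177° = 0.33, north 6.4 cos 177° = -6.39
Leg 2 (153°, 6.5 km): east 6.5 sin 153° = 2.95, north 6.5 cos 153° = -5.79
Leg 3 (352°, 5.6 km): east 5.6 sin 352° = -0.78, north 5.6 cos 352° = 5.55
Summing: 2.51 km east, -6.64 km north → (2.51, -6.64).

(2.51, -6.64)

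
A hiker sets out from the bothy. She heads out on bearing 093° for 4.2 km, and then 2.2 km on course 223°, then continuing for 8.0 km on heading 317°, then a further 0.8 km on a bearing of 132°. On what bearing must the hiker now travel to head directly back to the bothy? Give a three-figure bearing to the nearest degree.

Leg 1 (093°, 4.2 km): east 4.2 sin 93° = 4.19, north 4.2 cos 93° = -0.22
Leg 2 (223°, 2.2 km): east 2.2 sin 223° = -1.50, north 2.2 cos 223° = -1.61
Leg 3 (317°, 8.0 km): east 8.0 sin 317° = -5.46, north 8.0 cos 317° = 5.85
Leg 4 (132°, 0.8 km): east 0.8 sin 132° = 0.59, north 0.8 cos 132° = -0.54
Net displacement: -2.17 east, 3.49 north. Direction back to start is (2.17, -3.49): bearing = atan2(2.17, -3.49) mod 360° = 148.13° ≈ 148°.

148°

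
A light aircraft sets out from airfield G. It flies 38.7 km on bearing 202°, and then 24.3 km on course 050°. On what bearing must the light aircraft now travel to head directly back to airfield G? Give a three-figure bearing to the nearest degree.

349°

Leg 1 (202°, 38.7 km): east 38.7 sin 202° = -14.50, north 38.7 cos 202° = -35.88
Leg 2 (050°, 24.3 km): east 24.3 sin 50° = 18.61, north 24.3 cos 50° = 15.62
Net displacement: 4.12 east, -20.26 north. Direction back to start is (-4.12, 20.26): bearing = atan2(-4.12, 20.26) mod 360° = 348.51° ≈ 349°.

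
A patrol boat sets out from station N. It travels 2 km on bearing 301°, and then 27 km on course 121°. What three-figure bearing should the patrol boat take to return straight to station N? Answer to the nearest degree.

Leg 1 (301°, 2 km): east 2 sin 301° = -1.71, north 2 cos 301° = 1.03
Leg 2 (121°, 27 km): east 27 sin 121° = 23.14, north 27 cos 121° = -13.91
Net displacement: 21.43 east, -12.88 north. Direction back to start is (-21.43, 12.88): bearing = atan2(-21.43, 12.88) mod 360° = 301.00° ≈ 301°.

301°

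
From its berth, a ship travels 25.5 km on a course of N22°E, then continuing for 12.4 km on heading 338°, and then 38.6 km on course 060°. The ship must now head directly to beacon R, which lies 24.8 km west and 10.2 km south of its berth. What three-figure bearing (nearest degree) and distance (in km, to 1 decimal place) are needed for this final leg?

224°, 90.4 km

Leg 1 (N22°E, 25.5 km): east 25.5 sin 22° = 9.55, north 25.5 cos 22° = 23.64
Leg 2 (338°, 12.4 km): east 12.4 sin 338° = -4.65, north 12.4 cos 338° = 11.50
Leg 3 (060°, 38.6 km): east 38.6 sin 60° = 33.43, north 38.6 cos 60° = 19.30
Current position: (38.34, 54.44). Target: (-24.8, -10.2). Remaining: Δeast = -63.14, Δnorth = -64.64.
Bearing = atan2(-63.14, -64.64) mod 360° = 224.33°; distance = √((-63.14)² + (-64.64)²) = 90.358 km.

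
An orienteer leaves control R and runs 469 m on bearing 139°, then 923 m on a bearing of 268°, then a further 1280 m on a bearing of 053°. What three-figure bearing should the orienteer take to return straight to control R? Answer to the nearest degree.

227°

Leg 1 (139°, 469 m): east 469 sin 139° = 307.69, north 469 cos 139° = -353.96
Leg 2 (268°, 923 m): east 923 sin 268° = -922.44, north 923 cos 268° = -32.21
Leg 3 (053°, 1280 m): east 1280 sin 53° = 1022.25, north 1280 cos 53° = 770.32
Net displacement: 407.51 east, 384.15 north. Direction back to start is (-407.51, -384.15): bearing = atan2(-407.51, -384.15) mod 360° = 226.69° ≈ 227°.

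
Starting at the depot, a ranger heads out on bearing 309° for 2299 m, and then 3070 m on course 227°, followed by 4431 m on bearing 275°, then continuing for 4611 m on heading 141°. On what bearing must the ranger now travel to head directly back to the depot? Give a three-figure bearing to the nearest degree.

055°

Leg 1 (309°, 2299 m): east 2299 sin 309° = -1786.66, north 2299 cos 309° = 1446.81
Leg 2 (227°, 3070 m): east 3070 sin 227° = -2245.26, north 3070 cos 227° = -2093.73
Leg 3 (275°, 4431 m): east 4431 sin 275° = -4414.14, north 4431 cos 275° = 386.19
Leg 4 (141°, 4611 m): east 4611 sin 141° = 2901.80, north 4611 cos 141° = -3583.42
Net displacement: -5544.26 east, -3844.16 north. Direction back to start is (5544.26, 3844.16): bearing = atan2(5544.26, 3844.16) mod 360° = 55.26° ≈ 055°.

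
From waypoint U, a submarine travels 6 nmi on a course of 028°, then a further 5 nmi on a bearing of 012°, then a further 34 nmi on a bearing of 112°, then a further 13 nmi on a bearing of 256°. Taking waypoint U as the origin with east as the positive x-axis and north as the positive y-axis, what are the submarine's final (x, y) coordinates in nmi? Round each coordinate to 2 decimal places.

(22.77, -5.69)

Leg 1 (028°, 6 nmi): east 6 sin 28° = 2.82, north 6 cos 28° = 5.30
Leg 2 (012°, 5 nmi): east 5 sin 12° = 1.04, north 5 cos 12° = 4.89
Leg 3 (112°, 34 nmi): east 34 sin 112° = 31.52, north 34 cos 112° = -12.74
Leg 4 (256°, 13 nmi): east 13 sin 256° = -12.61, north 13 cos 256° = -3.14
Summing: 22.77 nmi east, -5.69 nmi north → (22.77, -5.69).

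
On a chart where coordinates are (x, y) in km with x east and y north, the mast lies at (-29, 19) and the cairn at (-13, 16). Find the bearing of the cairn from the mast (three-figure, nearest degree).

101°

Δeast = -13 − -29 = 16.00; Δnorth = 16 − 19 = -3.00.
Bearing = atan2(Δeast, Δnorth) mod 360° = 100.62° ≈ 101°.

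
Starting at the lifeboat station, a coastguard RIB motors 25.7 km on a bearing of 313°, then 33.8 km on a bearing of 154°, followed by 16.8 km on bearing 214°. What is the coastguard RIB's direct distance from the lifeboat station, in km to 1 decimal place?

29.9 km

Leg 1 (313°, 25.7 km): east 25.7 sin 313° = -18.80, north 25.7 cos 313° = 17.53
Leg 2 (154°, 33.8 km): east 33.8 sin 154° = 14.82, north 33.8 cos 154° = -30.38
Leg 3 (214°, 16.8 km): east 16.8 sin 214° = -9.39, north 16.8 cos 214° = -13.93
Net: -13.37 east, -26.78 north. Distance = √((-13.37)² + (-26.78)²) = 29.933 km.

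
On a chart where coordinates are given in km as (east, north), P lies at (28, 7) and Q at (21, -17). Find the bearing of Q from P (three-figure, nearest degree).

196°

Δeast = 21 − 28 = -7.00; Δnorth = -17 − 7 = -24.00.
Bearing = atan2(Δeast, Δnorth) mod 360° = 196.26° ≈ 196°.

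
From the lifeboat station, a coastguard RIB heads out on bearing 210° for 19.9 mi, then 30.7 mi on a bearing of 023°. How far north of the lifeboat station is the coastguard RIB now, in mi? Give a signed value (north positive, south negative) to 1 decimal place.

Leg 1 (210°, 19.9 mi): east 19.9 sin 210° = -9.95, north 19.9 cos 210° = -17.23
Leg 2 (023°, 30.7 mi): east 30.7 sin 23° = 12.00, north 30.7 cos 23° = 28.26
Net north component: 11.03 mi.

11.0 mi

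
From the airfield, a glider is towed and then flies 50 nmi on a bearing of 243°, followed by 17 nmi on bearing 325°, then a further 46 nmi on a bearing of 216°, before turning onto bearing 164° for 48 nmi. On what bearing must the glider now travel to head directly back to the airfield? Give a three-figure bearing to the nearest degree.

Leg 1 (243°, 50 nmi): east 50 sin 243° = -44.55, north 50 cos 243° = -22.70
Leg 2 (325°, 17 nmi): east 17 sin 325° = -9.75, north 17 cos 325° = 13.93
Leg 3 (216°, 46 nmi): east 46 sin 216° = -27.04, north 46 cos 216° = -37.21
Leg 4 (164°, 48 nmi): east 48 sin 164° = 13.23, north 48 cos 164° = -46.14
Net displacement: -68.11 east, -92.13 north. Direction back to start is (68.11, 92.13): bearing = atan2(68.11, 92.13) mod 360° = 36.47° ≈ 036°.

036°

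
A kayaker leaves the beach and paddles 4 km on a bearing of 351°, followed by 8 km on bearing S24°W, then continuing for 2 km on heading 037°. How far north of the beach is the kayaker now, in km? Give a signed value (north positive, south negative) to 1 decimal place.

Leg 1 (351°, 4 km): east 4 sin 351° = -0.63, north 4 cos 351° = 3.95
Leg 2 (S24°W, 8 km): east 8 sin 204° = -3.25, north 8 cos 204° = -7.31
Leg 3 (037°, 2 km): east 2 sin 37° = 1.20, north 2 cos 37° = 1.60
Net north component: -1.76 km.

-1.8 km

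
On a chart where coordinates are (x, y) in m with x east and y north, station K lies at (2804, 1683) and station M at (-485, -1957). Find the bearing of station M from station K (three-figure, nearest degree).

Δeast = -485 − 2804 = -3289.00; Δnorth = -1957 − 1683 = -3640.00.
Bearing = atan2(Δeast, Δnorth) mod 360° = 222.10° ≈ 222°.

222°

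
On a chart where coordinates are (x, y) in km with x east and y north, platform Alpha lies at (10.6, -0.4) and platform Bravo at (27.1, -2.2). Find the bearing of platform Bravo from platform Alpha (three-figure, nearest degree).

Δeast = 27.1 − 10.6 = 16.50; Δnorth = -2.2 − -0.4 = -1.80.
Bearing = atan2(Δeast, Δnorth) mod 360° = 96.23° ≈ 096°.

096°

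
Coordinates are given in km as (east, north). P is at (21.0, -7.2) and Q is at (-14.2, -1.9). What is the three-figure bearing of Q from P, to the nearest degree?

279°

Δeast = -14.2 − 21.0 = -35.20; Δnorth = -1.9 − -7.2 = 5.30.
Bearing = atan2(Δeast, Δnorth) mod 360° = 278.56° ≈ 279°.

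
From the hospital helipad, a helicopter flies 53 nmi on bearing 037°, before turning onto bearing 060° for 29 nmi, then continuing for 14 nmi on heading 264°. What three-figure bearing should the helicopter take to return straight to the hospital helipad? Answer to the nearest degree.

Leg 1 (037°, 53 nmi): east 53 sin 37° = 31.90, north 53 cos 37° = 42.33
Leg 2 (060°, 29 nmi): east 29 sin 60° = 25.11, north 29 cos 60° = 14.50
Leg 3 (264°, 14 nmi): east 14 sin 264° = -13.92, north 14 cos 264° = -1.46
Net displacement: 43.09 east, 55.36 north. Direction back to start is (-43.09, -55.36): bearing = atan2(-43.09, -55.36) mod 360° = 217.89° ≈ 218°.

218°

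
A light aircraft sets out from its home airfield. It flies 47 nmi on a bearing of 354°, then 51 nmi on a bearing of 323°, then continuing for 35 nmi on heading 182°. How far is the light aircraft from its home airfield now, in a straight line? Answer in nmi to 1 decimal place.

64.1 nmi

Leg 1 (354°, 47 nmi): east 47 sin 354° = -4.91, north 47 cos 354° = 46.74
Leg 2 (323°, 51 nmi): east 51 sin 323° = -30.69, north 51 cos 323° = 40.73
Leg 3 (182°, 35 nmi): east 35 sin 182° = -1.22, north 35 cos 182° = -34.98
Net: -36.83 east, 52.49 north. Distance = √((-36.83)² + (52.49)²) = 64.124 nmi.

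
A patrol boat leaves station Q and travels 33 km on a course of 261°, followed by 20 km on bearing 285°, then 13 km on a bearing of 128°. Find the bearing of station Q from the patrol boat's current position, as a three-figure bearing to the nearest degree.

079°

Leg 1 (261°, 33 km): east 33 sin 261° = -32.59, north 33 cos 261° = -5.16
Leg 2 (285°, 20 km): east 20 sin 285° = -19.32, north 20 cos 285° = 5.18
Leg 3 (128°, 13 km): east 13 sin 128° = 10.24, north 13 cos 128° = -8.00
Net displacement: -41.67 east, -7.99 north. Direction back to start is (41.67, 7.99): bearing = atan2(41.67, 7.99) mod 360° = 79.15° ≈ 079°.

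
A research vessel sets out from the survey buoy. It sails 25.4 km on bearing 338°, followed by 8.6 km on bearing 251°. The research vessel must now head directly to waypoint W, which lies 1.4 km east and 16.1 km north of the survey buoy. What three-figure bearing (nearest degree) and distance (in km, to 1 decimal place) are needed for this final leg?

104°, 19.6 km

Leg 1 (338°, 25.4 km): east 25.4 sin 338° = -9.52, north 25.4 cos 338° = 23.55
Leg 2 (251°, 8.6 km): east 8.6 sin 251° = -8.13, north 8.6 cos 251° = -2.80
Current position: (-17.65, 20.75). Target: (1.4, 16.1). Remaining: Δeast = 19.05, Δnorth = -4.65.
Bearing = atan2(19.05, -4.65) mod 360° = 103.72°; distance = √((19.05)² + (-4.65)²) = 19.606 km.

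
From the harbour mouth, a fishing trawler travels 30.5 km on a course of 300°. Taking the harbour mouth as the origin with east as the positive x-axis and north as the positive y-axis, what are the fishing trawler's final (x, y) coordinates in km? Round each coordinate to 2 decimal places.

(-26.41, 15.25)

Leg 1 (300°, 30.5 km): east 30.5 sin 300° = -26.41, north 30.5 cos 300° = 15.25
Summing: -26.41 km east, 15.25 km north → (-26.41, 15.25).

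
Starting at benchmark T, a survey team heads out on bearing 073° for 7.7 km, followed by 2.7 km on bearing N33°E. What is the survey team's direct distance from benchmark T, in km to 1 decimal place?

9.9 km

Leg 1 (073°, 7.7 km): east 7.7 sin 73° = 7.36, north 7.7 cos 73° = 2.25
Leg 2 (N33°E, 2.7 km): east 2.7 sin 33° = 1.47, north 2.7 cos 33° = 2.26
Net: 8.83 east, 4.52 north. Distance = √((8.83)² + (4.52)²) = 9.921 km.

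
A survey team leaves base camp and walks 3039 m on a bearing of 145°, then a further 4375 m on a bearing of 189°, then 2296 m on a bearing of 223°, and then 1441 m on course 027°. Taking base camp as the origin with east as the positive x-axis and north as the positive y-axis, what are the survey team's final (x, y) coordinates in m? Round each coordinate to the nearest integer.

(147, -7206)

Leg 1 (145°, 3039 m): east 3039 sin 145° = 1743.10, north 3039 cos 145° = -2489.40
Leg 2 (189°, 4375 m): east 4375 sin 189° = -684.40, north 4375 cos 189° = -4321.14
Leg 3 (223°, 2296 m): east 2296 sin 223° = -1565.87, north 2296 cos 223° = -1679.19
Leg 4 (027°, 1441 m): east 1441 sin 27° = 654.20, north 1441 cos 27° = 1283.94
Summing: 147.03 m east, -7205.79 m north → (147, -7206).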